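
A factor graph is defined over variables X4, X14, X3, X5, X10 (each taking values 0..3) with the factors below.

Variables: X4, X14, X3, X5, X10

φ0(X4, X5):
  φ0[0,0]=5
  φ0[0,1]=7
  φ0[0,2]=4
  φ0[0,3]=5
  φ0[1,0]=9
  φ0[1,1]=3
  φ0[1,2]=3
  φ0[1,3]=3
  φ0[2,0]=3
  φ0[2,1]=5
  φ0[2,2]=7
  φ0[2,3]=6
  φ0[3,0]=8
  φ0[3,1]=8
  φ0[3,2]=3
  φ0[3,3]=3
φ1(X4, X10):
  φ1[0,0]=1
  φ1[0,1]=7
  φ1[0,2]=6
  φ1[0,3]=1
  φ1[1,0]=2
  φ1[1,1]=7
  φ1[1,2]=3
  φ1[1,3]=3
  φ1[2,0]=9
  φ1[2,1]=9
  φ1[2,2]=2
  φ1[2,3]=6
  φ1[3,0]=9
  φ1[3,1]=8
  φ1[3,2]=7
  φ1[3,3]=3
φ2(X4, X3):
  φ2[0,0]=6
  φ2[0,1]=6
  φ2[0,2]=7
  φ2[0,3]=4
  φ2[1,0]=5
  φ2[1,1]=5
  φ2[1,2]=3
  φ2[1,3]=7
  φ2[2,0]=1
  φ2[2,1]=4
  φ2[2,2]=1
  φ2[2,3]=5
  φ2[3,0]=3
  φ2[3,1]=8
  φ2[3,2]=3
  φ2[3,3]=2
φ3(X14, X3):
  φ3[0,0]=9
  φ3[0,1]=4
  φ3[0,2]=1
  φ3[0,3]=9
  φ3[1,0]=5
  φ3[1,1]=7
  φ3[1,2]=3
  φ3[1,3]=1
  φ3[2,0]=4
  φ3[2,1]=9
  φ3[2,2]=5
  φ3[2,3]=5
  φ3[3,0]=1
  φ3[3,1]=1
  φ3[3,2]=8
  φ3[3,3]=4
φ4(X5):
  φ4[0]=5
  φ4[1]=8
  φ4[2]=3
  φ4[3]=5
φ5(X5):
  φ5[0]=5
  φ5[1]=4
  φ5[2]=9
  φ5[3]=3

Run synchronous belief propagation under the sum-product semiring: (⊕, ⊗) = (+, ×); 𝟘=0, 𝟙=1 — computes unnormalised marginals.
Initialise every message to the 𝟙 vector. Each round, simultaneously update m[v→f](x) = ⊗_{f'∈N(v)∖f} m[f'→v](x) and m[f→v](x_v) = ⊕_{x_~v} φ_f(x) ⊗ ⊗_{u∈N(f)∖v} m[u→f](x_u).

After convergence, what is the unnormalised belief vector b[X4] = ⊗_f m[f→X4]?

b[X4] = [3471300, 2574720, 2873260, 4934196]

init: all messages = 𝟙 over 4 values
r1 m[φ0→X4] = [21, 18, 21, 22]
r1 m[φ0→X5] = [25, 23, 17, 17]
r1 m[φ1→X4] = [15, 15, 26, 27]
r1 m[φ1→X10] = [21, 31, 18, 13]
r1 m[φ2→X4] = [23, 20, 11, 16]
r1 m[φ2→X3] = [15, 23, 14, 18]
r1 m[φ3→X14] = [23, 16, 23, 14]
r1 m[φ3→X3] = [19, 21, 17, 19]
r1 m[φ4→X5] = [5, 8, 3, 5]
r1 m[φ5→X5] = [5, 4, 9, 3]
r1 m[X4→φ0] = [1, 1, 1, 1]
r1 m[X4→φ1] = [1, 1, 1, 1]
r1 m[X4→φ2] = [1, 1, 1, 1]
r1 m[X14→φ3] = [1, 1, 1, 1]
r1 m[X3→φ2] = [1, 1, 1, 1]
r1 m[X3→φ3] = [1, 1, 1, 1]
r1 m[X5→φ0] = [1, 1, 1, 1]
r1 m[X5→φ4] = [1, 1, 1, 1]
r1 m[X5→φ5] = [1, 1, 1, 1]
r1 m[X10→φ1] = [1, 1, 1, 1]
r2 m[φ0→X4] = [21, 18, 21, 22]
r2 m[φ0→X5] = [25, 23, 17, 17]
r2 m[φ1→X4] = [15, 15, 26, 27]
r2 m[φ1→X10] = [21, 31, 18, 13]
r2 m[φ2→X4] = [23, 20, 11, 16]
r2 m[φ2→X3] = [15, 23, 14, 18]
r2 m[φ3→X14] = [23, 16, 23, 14]
r2 m[φ3→X3] = [19, 21, 17, 19]
r2 m[φ4→X5] = [5, 8, 3, 5]
r2 m[φ5→X5] = [5, 4, 9, 3]
r2 m[X4→φ0] = [345, 300, 286, 432]
r2 m[X4→φ1] = [483, 360, 231, 352]
r2 m[X4→φ2] = [315, 270, 546, 594]
r2 m[X14→φ3] = [1, 1, 1, 1]
r2 m[X3→φ2] = [19, 21, 17, 19]
r2 m[X3→φ3] = [15, 23, 14, 18]
r2 m[X5→φ0] = [25, 32, 27, 15]
r2 m[X5→φ4] = [125, 92, 153, 51]
r2 m[X5→φ5] = [125, 184, 51, 85]
r2 m[X10→φ1] = [1, 1, 1, 1]
r3 m[φ0→X4] = [532, 447, 514, 582]
r3 m[φ0→X5] = [8739, 8201, 5578, 5637]
r3 m[φ1→X4] = [15, 15, 26, 27]
r3 m[φ1→X10] = [6450, 10796, 6904, 4005]
r3 m[φ2→X4] = [435, 384, 215, 314]
r3 m[φ2→X3] = [5568, 10176, 5343, 7068]
r3 m[φ3→X14] = [403, 296, 427, 222]
r3 m[φ3→X3] = [19, 21, 17, 19]
r3 m[φ4→X5] = [5, 8, 3, 5]
r3 m[φ5→X5] = [5, 4, 9, 3]
r3 m[X4→φ0] = [345, 300, 286, 432]
r3 m[X4→φ1] = [483, 360, 231, 352]
r3 m[X4→φ2] = [315, 270, 546, 594]
r3 m[X14→φ3] = [1, 1, 1, 1]
r3 m[X3→φ2] = [19, 21, 17, 19]
r3 m[X3→φ3] = [15, 23, 14, 18]
r3 m[X5→φ0] = [25, 32, 27, 15]
r3 m[X5→φ4] = [125, 92, 153, 51]
r3 m[X5→φ5] = [125, 184, 51, 85]
r3 m[X10→φ1] = [1, 1, 1, 1]
r4 m[φ0→X4] = [532, 447, 514, 582]
r4 m[φ0→X5] = [8739, 8201, 5578, 5637]
r4 m[φ1→X4] = [15, 15, 26, 27]
r4 m[φ1→X10] = [6450, 10796, 6904, 4005]
r4 m[φ2→X4] = [435, 384, 215, 314]
r4 m[φ2→X3] = [5568, 10176, 5343, 7068]
r4 m[φ3→X14] = [403, 296, 427, 222]
r4 m[φ3→X3] = [19, 21, 17, 19]
r4 m[φ4→X5] = [5, 8, 3, 5]
r4 m[φ5→X5] = [5, 4, 9, 3]
r4 m[X4→φ0] = [6525, 5760, 5590, 8478]
r4 m[X4→φ1] = [231420, 171648, 110510, 182748]
r4 m[X4→φ2] = [7980, 6705, 13364, 15714]
r4 m[X14→φ3] = [1, 1, 1, 1]
r4 m[X3→φ2] = [19, 21, 17, 19]
r4 m[X3→φ3] = [5568, 10176, 5343, 7068]
r4 m[X5→φ0] = [25, 32, 27, 15]
r4 m[X5→φ4] = [43695, 32804, 50202, 16911]
r4 m[X5→φ5] = [43695, 65608, 16734, 28185]
r4 m[X10→φ1] = [1, 1, 1, 1]
r5 m[φ0→X4] = [532, 447, 514, 582]
r5 m[φ0→X5] = [169059, 158729, 107944, 108879]
r5 m[φ1→X4] = [15, 15, 26, 27]
r5 m[φ1→X10] = [3214038, 5278050, 3403720, 1957668]
r5 m[φ2→X4] = [435, 384, 215, 314]
r5 m[φ2→X3] = [141911, 260573, 136481, 177103]
r5 m[φ3→X14] = [159771, 122169, 175911, 86760]
r5 m[φ3→X3] = [19, 21, 17, 19]
r5 m[φ4→X5] = [5, 8, 3, 5]
r5 m[φ5→X5] = [5, 4, 9, 3]
r5 m[X4→φ0] = [6525, 5760, 5590, 8478]
r5 m[X4→φ1] = [231420, 171648, 110510, 182748]
r5 m[X4→φ2] = [7980, 6705, 13364, 15714]
r5 m[X14→φ3] = [1, 1, 1, 1]
r5 m[X3→φ2] = [19, 21, 17, 19]
r5 m[X3→φ3] = [5568, 10176, 5343, 7068]
r5 m[X5→φ0] = [25, 32, 27, 15]
r5 m[X5→φ4] = [43695, 32804, 50202, 16911]
r5 m[X5→φ5] = [43695, 65608, 16734, 28185]
r5 m[X10→φ1] = [1, 1, 1, 1]
r6 m[φ0→X4] = [532, 447, 514, 582]
r6 m[φ0→X5] = [169059, 158729, 107944, 108879]
r6 m[φ1→X4] = [15, 15, 26, 27]
r6 m[φ1→X10] = [3214038, 5278050, 3403720, 1957668]
r6 m[φ2→X4] = [435, 384, 215, 314]
r6 m[φ2→X3] = [141911, 260573, 136481, 177103]
r6 m[φ3→X14] = [159771, 122169, 175911, 86760]
r6 m[φ3→X3] = [19, 21, 17, 19]
r6 m[φ4→X5] = [5, 8, 3, 5]
r6 m[φ5→X5] = [5, 4, 9, 3]
r6 m[X4→φ0] = [6525, 5760, 5590, 8478]
r6 m[X4→φ1] = [231420, 171648, 110510, 182748]
r6 m[X4→φ2] = [7980, 6705, 13364, 15714]
r6 m[X14→φ3] = [1, 1, 1, 1]
r6 m[X3→φ2] = [19, 21, 17, 19]
r6 m[X3→φ3] = [141911, 260573, 136481, 177103]
r6 m[X5→φ0] = [25, 32, 27, 15]
r6 m[X5→φ4] = [845295, 634916, 971496, 326637]
r6 m[X5→φ5] = [845295, 1269832, 323832, 544395]
r6 m[X10→φ1] = [1, 1, 1, 1]
r7 m[φ0→X4] = [532, 447, 514, 582]
r7 m[φ0→X5] = [169059, 158729, 107944, 108879]
r7 m[φ1→X4] = [15, 15, 26, 27]
r7 m[φ1→X10] = [3214038, 5278050, 3403720, 1957668]
r7 m[φ2→X4] = [435, 384, 215, 314]
r7 m[φ2→X3] = [141911, 260573, 136481, 177103]
r7 m[φ3→X14] = [4049899, 3120112, 4480721, 2202744]
r7 m[φ3→X3] = [19, 21, 17, 19]
r7 m[φ4→X5] = [5, 8, 3, 5]
r7 m[φ5→X5] = [5, 4, 9, 3]
r7 m[X4→φ0] = [6525, 5760, 5590, 8478]
r7 m[X4→φ1] = [231420, 171648, 110510, 182748]
r7 m[X4→φ2] = [7980, 6705, 13364, 15714]
r7 m[X14→φ3] = [1, 1, 1, 1]
r7 m[X3→φ2] = [19, 21, 17, 19]
r7 m[X3→φ3] = [141911, 260573, 136481, 177103]
r7 m[X5→φ0] = [25, 32, 27, 15]
r7 m[X5→φ4] = [845295, 634916, 971496, 326637]
r7 m[X5→φ5] = [845295, 1269832, 323832, 544395]
r7 m[X10→φ1] = [1, 1, 1, 1]
r8 m[φ0→X4] = [532, 447, 514, 582]
r8 m[φ0→X5] = [169059, 158729, 107944, 108879]
r8 m[φ1→X4] = [15, 15, 26, 27]
r8 m[φ1→X10] = [3214038, 5278050, 3403720, 1957668]
r8 m[φ2→X4] = [435, 384, 215, 314]
r8 m[φ2→X3] = [141911, 260573, 136481, 177103]
r8 m[φ3→X14] = [4049899, 3120112, 4480721, 2202744]
r8 m[φ3→X3] = [19, 21, 17, 19]
r8 m[φ4→X5] = [5, 8, 3, 5]
r8 m[φ5→X5] = [5, 4, 9, 3]
r8 m[X4→φ0] = [6525, 5760, 5590, 8478]
r8 m[X4→φ1] = [231420, 171648, 110510, 182748]
r8 m[X4→φ2] = [7980, 6705, 13364, 15714]
r8 m[X14→φ3] = [1, 1, 1, 1]
r8 m[X3→φ2] = [19, 21, 17, 19]
r8 m[X3→φ3] = [141911, 260573, 136481, 177103]
r8 m[X5→φ0] = [25, 32, 27, 15]
r8 m[X5→φ4] = [845295, 634916, 971496, 326637]
r8 m[X5→φ5] = [845295, 1269832, 323832, 544395]
r8 m[X10→φ1] = [1, 1, 1, 1]
fixed point reached at round 8
b[X4] = ⊗ incoming = [3471300, 2574720, 2873260, 4934196]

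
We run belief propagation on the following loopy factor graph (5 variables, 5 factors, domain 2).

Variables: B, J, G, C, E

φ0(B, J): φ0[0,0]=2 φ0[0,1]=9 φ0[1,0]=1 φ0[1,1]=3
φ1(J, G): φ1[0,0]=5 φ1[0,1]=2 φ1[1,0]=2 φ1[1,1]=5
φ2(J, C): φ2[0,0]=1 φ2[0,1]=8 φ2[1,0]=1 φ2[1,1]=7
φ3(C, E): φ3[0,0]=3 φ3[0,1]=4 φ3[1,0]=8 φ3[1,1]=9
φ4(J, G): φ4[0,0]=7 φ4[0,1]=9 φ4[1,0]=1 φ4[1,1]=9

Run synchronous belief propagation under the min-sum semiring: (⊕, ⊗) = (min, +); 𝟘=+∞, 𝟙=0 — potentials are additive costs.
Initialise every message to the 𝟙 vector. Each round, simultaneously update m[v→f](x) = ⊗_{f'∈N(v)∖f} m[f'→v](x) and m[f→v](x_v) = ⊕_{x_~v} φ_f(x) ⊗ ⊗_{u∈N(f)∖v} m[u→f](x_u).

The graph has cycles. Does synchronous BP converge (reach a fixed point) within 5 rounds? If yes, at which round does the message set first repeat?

NOT CONVERGED within 5 rounds

init: all messages = 𝟙 over 2 values
r1 m[φ0→B] = [2, 1]
r1 m[φ0→J] = [1, 3]
r1 m[φ1→J] = [2, 2]
r1 m[φ1→G] = [2, 2]
r1 m[φ2→J] = [1, 1]
r1 m[φ2→C] = [1, 7]
r1 m[φ3→C] = [3, 8]
r1 m[φ3→E] = [3, 4]
r1 m[φ4→J] = [7, 1]
r1 m[φ4→G] = [1, 9]
r1 m[B→φ0] = [0, 0]
r1 m[J→φ0] = [0, 0]
r1 m[J→φ1] = [0, 0]
r1 m[J→φ2] = [0, 0]
r1 m[J→φ4] = [0, 0]
r1 m[G→φ1] = [0, 0]
r1 m[G→φ4] = [0, 0]
r1 m[C→φ2] = [0, 0]
r1 m[C→φ3] = [0, 0]
r1 m[E→φ3] = [0, 0]
r2 m[φ0→B] = [2, 1]
r2 m[φ0→J] = [1, 3]
r2 m[φ1→J] = [2, 2]
r2 m[φ1→G] = [2, 2]
r2 m[φ2→J] = [1, 1]
r2 m[φ2→C] = [1, 7]
r2 m[φ3→C] = [3, 8]
r2 m[φ3→E] = [3, 4]
r2 m[φ4→J] = [7, 1]
r2 m[φ4→G] = [1, 9]
r2 m[B→φ0] = [0, 0]
r2 m[J→φ0] = [10, 4]
r2 m[J→φ1] = [9, 5]
r2 m[J→φ2] = [10, 6]
r2 m[J→φ4] = [4, 6]
r2 m[G→φ1] = [1, 9]
r2 m[G→φ4] = [2, 2]
r2 m[C→φ2] = [3, 8]
r2 m[C→φ3] = [1, 7]
r2 m[E→φ3] = [0, 0]
r3 m[φ0→B] = [12, 7]
r3 m[φ0→J] = [1, 3]
r3 m[φ1→J] = [6, 3]
r3 m[φ1→G] = [7, 10]
r3 m[φ2→J] = [4, 4]
r3 m[φ2→C] = [7, 13]
r3 m[φ3→C] = [3, 8]
r3 m[φ3→E] = [4, 5]
r3 m[φ4→J] = [9, 3]
r3 m[φ4→G] = [7, 13]
r3 m[B→φ0] = [0, 0]
r3 m[J→φ0] = [10, 4]
r3 m[J→φ1] = [9, 5]
r3 m[J→φ2] = [10, 6]
r3 m[J→φ4] = [4, 6]
r3 m[G→φ1] = [1, 9]
r3 m[G→φ4] = [2, 2]
r3 m[C→φ2] = [3, 8]
r3 m[C→φ3] = [1, 7]
r3 m[E→φ3] = [0, 0]
r4 m[φ0→B] = [12, 7]
r4 m[φ0→J] = [1, 3]
r4 m[φ1→J] = [6, 3]
r4 m[φ1→G] = [7, 10]
r4 m[φ2→J] = [4, 4]
r4 m[φ2→C] = [7, 13]
r4 m[φ3→C] = [3, 8]
r4 m[φ3→E] = [4, 5]
r4 m[φ4→J] = [9, 3]
r4 m[φ4→G] = [7, 13]
r4 m[B→φ0] = [0, 0]
r4 m[J→φ0] = [19, 10]
r4 m[J→φ1] = [14, 10]
r4 m[J→φ2] = [16, 9]
r4 m[J→φ4] = [11, 10]
r4 m[G→φ1] = [7, 13]
r4 m[G→φ4] = [7, 10]
r4 m[C→φ2] = [3, 8]
r4 m[C→φ3] = [7, 13]
r4 m[E→φ3] = [0, 0]
r5 m[φ0→B] = [19, 13]
r5 m[φ0→J] = [1, 3]
r5 m[φ1→J] = [12, 9]
r5 m[φ1→G] = [12, 15]
r5 m[φ2→J] = [4, 4]
r5 m[φ2→C] = [10, 16]
r5 m[φ3→C] = [3, 8]
r5 m[φ3→E] = [10, 11]
r5 m[φ4→J] = [14, 8]
r5 m[φ4→G] = [11, 19]
r5 m[B→φ0] = [0, 0]
r5 m[J→φ0] = [19, 10]
r5 m[J→φ1] = [14, 10]
r5 m[J→φ2] = [16, 9]
r5 m[J→φ4] = [11, 10]
r5 m[G→φ1] = [7, 13]
r5 m[G→φ4] = [7, 10]
r5 m[C→φ2] = [3, 8]
r5 m[C→φ3] = [7, 13]
r5 m[E→φ3] = [0, 0]
no fixed point within 5 rounds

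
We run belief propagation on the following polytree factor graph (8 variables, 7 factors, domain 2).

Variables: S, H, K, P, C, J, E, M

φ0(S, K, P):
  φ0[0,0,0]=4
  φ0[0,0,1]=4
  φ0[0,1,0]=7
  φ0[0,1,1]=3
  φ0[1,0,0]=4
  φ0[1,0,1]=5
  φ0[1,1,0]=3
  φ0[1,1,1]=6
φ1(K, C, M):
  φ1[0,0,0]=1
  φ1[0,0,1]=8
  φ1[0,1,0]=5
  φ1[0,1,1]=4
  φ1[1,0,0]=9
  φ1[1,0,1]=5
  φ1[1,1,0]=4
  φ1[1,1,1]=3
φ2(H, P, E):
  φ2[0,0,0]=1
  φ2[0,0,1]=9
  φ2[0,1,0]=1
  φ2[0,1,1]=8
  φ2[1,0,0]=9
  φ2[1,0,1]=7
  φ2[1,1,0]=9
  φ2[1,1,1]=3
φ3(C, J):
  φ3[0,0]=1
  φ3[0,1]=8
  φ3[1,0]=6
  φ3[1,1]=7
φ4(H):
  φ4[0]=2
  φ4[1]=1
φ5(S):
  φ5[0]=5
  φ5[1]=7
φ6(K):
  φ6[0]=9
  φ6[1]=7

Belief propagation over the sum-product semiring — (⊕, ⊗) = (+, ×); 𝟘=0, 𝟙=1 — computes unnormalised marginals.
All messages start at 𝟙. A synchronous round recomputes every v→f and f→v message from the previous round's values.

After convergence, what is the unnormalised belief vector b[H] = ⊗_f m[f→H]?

b[H] = [6734674, 4944716]

init: all messages = 𝟙 over 2 values
r1 m[φ0→S] = [18, 18]
r1 m[φ0→K] = [17, 19]
r1 m[φ0→P] = [18, 18]
r1 m[φ1→K] = [18, 21]
r1 m[φ1→C] = [23, 16]
r1 m[φ1→M] = [19, 20]
r1 m[φ2→H] = [19, 28]
r1 m[φ2→P] = [26, 21]
r1 m[φ2→E] = [20, 27]
r1 m[φ3→C] = [9, 13]
r1 m[φ3→J] = [7, 15]
r1 m[φ4→H] = [2, 1]
r1 m[φ5→S] = [5, 7]
r1 m[φ6→K] = [9, 7]
r1 m[S→φ0] = [1, 1]
r1 m[S→φ5] = [1, 1]
r1 m[H→φ2] = [1, 1]
r1 m[H→φ4] = [1, 1]
r1 m[K→φ0] = [1, 1]
r1 m[K→φ1] = [1, 1]
r1 m[K→φ6] = [1, 1]
r1 m[P→φ0] = [1, 1]
r1 m[P→φ2] = [1, 1]
r1 m[C→φ1] = [1, 1]
r1 m[C→φ3] = [1, 1]
r1 m[J→φ3] = [1, 1]
r1 m[E→φ2] = [1, 1]
r1 m[M→φ1] = [1, 1]
r2 m[φ0→S] = [18, 18]
r2 m[φ0→K] = [17, 19]
r2 m[φ0→P] = [18, 18]
r2 m[φ1→K] = [18, 21]
r2 m[φ1→C] = [23, 16]
r2 m[φ1→M] = [19, 20]
r2 m[φ2→H] = [19, 28]
r2 m[φ2→P] = [26, 21]
r2 m[φ2→E] = [20, 27]
r2 m[φ3→C] = [9, 13]
r2 m[φ3→J] = [7, 15]
r2 m[φ4→H] = [2, 1]
r2 m[φ5→S] = [5, 7]
r2 m[φ6→K] = [9, 7]
r2 m[S→φ0] = [5, 7]
r2 m[S→φ5] = [18, 18]
r2 m[H→φ2] = [2, 1]
r2 m[H→φ4] = [19, 28]
r2 m[K→φ0] = [162, 147]
r2 m[K→φ1] = [153, 133]
r2 m[K→φ6] = [306, 399]
r2 m[P→φ0] = [26, 21]
r2 m[P→φ2] = [18, 18]
r2 m[C→φ1] = [9, 13]
r2 m[C→φ3] = [23, 16]
r2 m[J→φ3] = [1, 1]
r2 m[E→φ2] = [1, 1]
r2 m[M→φ1] = [1, 1]
r3 m[φ0→S] = [66471, 63846]
r3 m[φ0→K] = [2403, 2653]
r3 m[φ0→P] = [16008, 17289]
r3 m[φ1→K] = [198, 217]
r3 m[φ1→C] = [3239, 2308]
r3 m[φ1→M] = [29011, 30144]
r3 m[φ2→H] = [342, 504]
r3 m[φ2→P] = [36, 30]
r3 m[φ2→E] = [396, 792]
r3 m[φ3→C] = [9, 13]
r3 m[φ3→J] = [119, 296]
r3 m[φ4→H] = [2, 1]
r3 m[φ5→S] = [5, 7]
r3 m[φ6→K] = [9, 7]
r3 m[S→φ0] = [5, 7]
r3 m[S→φ5] = [18, 18]
r3 m[H→φ2] = [2, 1]
r3 m[H→φ4] = [19, 28]
r3 m[K→φ0] = [162, 147]
r3 m[K→φ1] = [153, 133]
r3 m[K→φ6] = [306, 399]
r3 m[P→φ0] = [26, 21]
r3 m[P→φ2] = [18, 18]
r3 m[C→φ1] = [9, 13]
r3 m[C→φ3] = [23, 16]
r3 m[J→φ3] = [1, 1]
r3 m[E→φ2] = [1, 1]
r3 m[M→φ1] = [1, 1]
r4 m[φ0→S] = [66471, 63846]
r4 m[φ0→K] = [2403, 2653]
r4 m[φ0→P] = [16008, 17289]
r4 m[φ1→K] = [198, 217]
r4 m[φ1→C] = [3239, 2308]
r4 m[φ1→M] = [29011, 30144]
r4 m[φ2→H] = [342, 504]
r4 m[φ2→P] = [36, 30]
r4 m[φ2→E] = [396, 792]
r4 m[φ3→C] = [9, 13]
r4 m[φ3→J] = [119, 296]
r4 m[φ4→H] = [2, 1]
r4 m[φ5→S] = [5, 7]
r4 m[φ6→K] = [9, 7]
r4 m[S→φ0] = [5, 7]
r4 m[S→φ5] = [66471, 63846]
r4 m[H→φ2] = [2, 1]
r4 m[H→φ4] = [342, 504]
r4 m[K→φ0] = [1782, 1519]
r4 m[K→φ1] = [21627, 18571]
r4 m[K→φ6] = [475794, 575701]
r4 m[P→φ0] = [36, 30]
r4 m[P→φ2] = [16008, 17289]
r4 m[C→φ1] = [9, 13]
r4 m[C→φ3] = [3239, 2308]
r4 m[J→φ3] = [1, 1]
r4 m[E→φ2] = [1, 1]
r4 m[M→φ1] = [1, 1]
r5 m[φ0→S] = [989946, 961380]
r5 m[φ0→K] = [3378, 3726]
r5 m[φ0→P] = [170600, 184593]
r5 m[φ1→K] = [198, 217]
r5 m[φ1→C] = [454637, 324640]
r5 m[φ1→M] = [4070341, 4241712]
r5 m[φ2→H] = [315681, 463596]
r5 m[φ2→P] = [36, 30]
r5 m[φ2→E] = [366267, 728691]
r5 m[φ3→C] = [9, 13]
r5 m[φ3→J] = [17087, 42068]
r5 m[φ4→H] = [2, 1]
r5 m[φ5→S] = [5, 7]
r5 m[φ6→K] = [9, 7]
r5 m[S→φ0] = [5, 7]
r5 m[S→φ5] = [66471, 63846]
r5 m[H→φ2] = [2, 1]
r5 m[H→φ4] = [342, 504]
r5 m[K→φ0] = [1782, 1519]
r5 m[K→φ1] = [21627, 18571]
r5 m[K→φ6] = [475794, 575701]
r5 m[P→φ0] = [36, 30]
r5 m[P→φ2] = [16008, 17289]
r5 m[C→φ1] = [9, 13]
r5 m[C→φ3] = [3239, 2308]
r5 m[J→φ3] = [1, 1]
r5 m[E→φ2] = [1, 1]
r5 m[M→φ1] = [1, 1]
r6 m[φ0→S] = [989946, 961380]
r6 m[φ0→K] = [3378, 3726]
r6 m[φ0→P] = [170600, 184593]
r6 m[φ1→K] = [198, 217]
r6 m[φ1→C] = [454637, 324640]
r6 m[φ1→M] = [4070341, 4241712]
r6 m[φ2→H] = [315681, 463596]
r6 m[φ2→P] = [36, 30]
r6 m[φ2→E] = [366267, 728691]
r6 m[φ3→C] = [9, 13]
r6 m[φ3→J] = [17087, 42068]
r6 m[φ4→H] = [2, 1]
r6 m[φ5→S] = [5, 7]
r6 m[φ6→K] = [9, 7]
r6 m[S→φ0] = [5, 7]
r6 m[S→φ5] = [989946, 961380]
r6 m[H→φ2] = [2, 1]
r6 m[H→φ4] = [315681, 463596]
r6 m[K→φ0] = [1782, 1519]
r6 m[K→φ1] = [30402, 26082]
r6 m[K→φ6] = [668844, 808542]
r6 m[P→φ0] = [36, 30]
r6 m[P→φ2] = [170600, 184593]
r6 m[C→φ1] = [9, 13]
r6 m[C→φ3] = [454637, 324640]
r6 m[J→φ3] = [1, 1]
r6 m[E→φ2] = [1, 1]
r6 m[M→φ1] = [1, 1]
r7 m[φ0→S] = [989946, 961380]
r7 m[φ0→K] = [3378, 3726]
r7 m[φ0→P] = [170600, 184593]
r7 m[φ1→K] = [198, 217]
r7 m[φ1→C] = [638766, 456192]
r7 m[φ1→M] = [5718654, 5960736]
r7 m[φ2→H] = [3367337, 4944716]
r7 m[φ2→P] = [36, 30]
r7 m[φ2→E] = [3907123, 7772267]
r7 m[φ3→C] = [9, 13]
r7 m[φ3→J] = [2402477, 5909576]
r7 m[φ4→H] = [2, 1]
r7 m[φ5→S] = [5, 7]
r7 m[φ6→K] = [9, 7]
r7 m[S→φ0] = [5, 7]
r7 m[S→φ5] = [989946, 961380]
r7 m[H→φ2] = [2, 1]
r7 m[H→φ4] = [315681, 463596]
r7 m[K→φ0] = [1782, 1519]
r7 m[K→φ1] = [30402, 26082]
r7 m[K→φ6] = [668844, 808542]
r7 m[P→φ0] = [36, 30]
r7 m[P→φ2] = [170600, 184593]
r7 m[C→φ1] = [9, 13]
r7 m[C→φ3] = [454637, 324640]
r7 m[J→φ3] = [1, 1]
r7 m[E→φ2] = [1, 1]
r7 m[M→φ1] = [1, 1]
r8 m[φ0→S] = [989946, 961380]
r8 m[φ0→K] = [3378, 3726]
r8 m[φ0→P] = [170600, 184593]
r8 m[φ1→K] = [198, 217]
r8 m[φ1→C] = [638766, 456192]
r8 m[φ1→M] = [5718654, 5960736]
r8 m[φ2→H] = [3367337, 4944716]
r8 m[φ2→P] = [36, 30]
r8 m[φ2→E] = [3907123, 7772267]
r8 m[φ3→C] = [9, 13]
r8 m[φ3→J] = [2402477, 5909576]
r8 m[φ4→H] = [2, 1]
r8 m[φ5→S] = [5, 7]
r8 m[φ6→K] = [9, 7]
r8 m[S→φ0] = [5, 7]
r8 m[S→φ5] = [989946, 961380]
r8 m[H→φ2] = [2, 1]
r8 m[H→φ4] = [3367337, 4944716]
r8 m[K→φ0] = [1782, 1519]
r8 m[K→φ1] = [30402, 26082]
r8 m[K→φ6] = [668844, 808542]
r8 m[P→φ0] = [36, 30]
r8 m[P→φ2] = [170600, 184593]
r8 m[C→φ1] = [9, 13]
r8 m[C→φ3] = [638766, 456192]
r8 m[J→φ3] = [1, 1]
r8 m[E→φ2] = [1, 1]
r8 m[M→φ1] = [1, 1]
r9 m[φ0→S] = [989946, 961380]
r9 m[φ0→K] = [3378, 3726]
r9 m[φ0→P] = [170600, 184593]
r9 m[φ1→K] = [198, 217]
r9 m[φ1→C] = [638766, 456192]
r9 m[φ1→M] = [5718654, 5960736]
r9 m[φ2→H] = [3367337, 4944716]
r9 m[φ2→P] = [36, 30]
r9 m[φ2→E] = [3907123, 7772267]
r9 m[φ3→C] = [9, 13]
r9 m[φ3→J] = [3375918, 8303472]
r9 m[φ4→H] = [2, 1]
r9 m[φ5→S] = [5, 7]
r9 m[φ6→K] = [9, 7]
r9 m[S→φ0] = [5, 7]
r9 m[S→φ5] = [989946, 961380]
r9 m[H→φ2] = [2, 1]
r9 m[H→φ4] = [3367337, 4944716]
r9 m[K→φ0] = [1782, 1519]
r9 m[K→φ1] = [30402, 26082]
r9 m[K→φ6] = [668844, 808542]
r9 m[P→φ0] = [36, 30]
r9 m[P→φ2] = [170600, 184593]
r9 m[C→φ1] = [9, 13]
r9 m[C→φ3] = [638766, 456192]
r9 m[J→φ3] = [1, 1]
r9 m[E→φ2] = [1, 1]
r9 m[M→φ1] = [1, 1]
r10 m[φ0→S] = [989946, 961380]
r10 m[φ0→K] = [3378, 3726]
r10 m[φ0→P] = [170600, 184593]
r10 m[φ1→K] = [198, 217]
r10 m[φ1→C] = [638766, 456192]
r10 m[φ1→M] = [5718654, 5960736]
r10 m[φ2→H] = [3367337, 4944716]
r10 m[φ2→P] = [36, 30]
r10 m[φ2→E] = [3907123, 7772267]
r10 m[φ3→C] = [9, 13]
r10 m[φ3→J] = [3375918, 8303472]
r10 m[φ4→H] = [2, 1]
r10 m[φ5→S] = [5, 7]
r10 m[φ6→K] = [9, 7]
r10 m[S→φ0] = [5, 7]
r10 m[S→φ5] = [989946, 961380]
r10 m[H→φ2] = [2, 1]
r10 m[H→φ4] = [3367337, 4944716]
r10 m[K→φ0] = [1782, 1519]
r10 m[K→φ1] = [30402, 26082]
r10 m[K→φ6] = [668844, 808542]
r10 m[P→φ0] = [36, 30]
r10 m[P→φ2] = [170600, 184593]
r10 m[C→φ1] = [9, 13]
r10 m[C→φ3] = [638766, 456192]
r10 m[J→φ3] = [1, 1]
r10 m[E→φ2] = [1, 1]
r10 m[M→φ1] = [1, 1]
fixed point reached at round 10
b[H] = ⊗ incoming = [6734674, 4944716]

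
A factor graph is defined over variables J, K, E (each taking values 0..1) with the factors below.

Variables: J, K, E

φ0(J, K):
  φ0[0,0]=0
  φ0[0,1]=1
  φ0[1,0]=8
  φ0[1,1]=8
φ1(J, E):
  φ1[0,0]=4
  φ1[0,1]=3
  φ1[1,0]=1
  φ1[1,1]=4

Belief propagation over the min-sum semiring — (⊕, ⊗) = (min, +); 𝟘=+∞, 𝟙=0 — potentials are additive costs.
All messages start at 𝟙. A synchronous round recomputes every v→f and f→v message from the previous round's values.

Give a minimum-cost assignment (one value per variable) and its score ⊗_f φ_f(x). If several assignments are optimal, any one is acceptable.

assignment: (J=0, K=0, E=1); score = 3

init: all messages = 𝟙 over 2 values
r1 m[φ0→J] = [0, 8]
r1 m[φ0→K] = [0, 1]
r1 m[φ1→J] = [3, 1]
r1 m[φ1→E] = [1, 3]
r1 m[J→φ0] = [0, 0]
r1 m[J→φ1] = [0, 0]
r1 m[K→φ0] = [0, 0]
r1 m[E→φ1] = [0, 0]
r2 m[φ0→J] = [0, 8]
r2 m[φ0→K] = [0, 1]
r2 m[φ1→J] = [3, 1]
r2 m[φ1→E] = [1, 3]
r2 m[J→φ0] = [3, 1]
r2 m[J→φ1] = [0, 8]
r2 m[K→φ0] = [0, 0]
r2 m[E→φ1] = [0, 0]
r3 m[φ0→J] = [0, 8]
r3 m[φ0→K] = [3, 4]
r3 m[φ1→J] = [3, 1]
r3 m[φ1→E] = [4, 3]
r3 m[J→φ0] = [3, 1]
r3 m[J→φ1] = [0, 8]
r3 m[K→φ0] = [0, 0]
r3 m[E→φ1] = [0, 0]
r4 m[φ0→J] = [0, 8]
r4 m[φ0→K] = [3, 4]
r4 m[φ1→J] = [3, 1]
r4 m[φ1→E] = [4, 3]
r4 m[J→φ0] = [3, 1]
r4 m[J→φ1] = [0, 8]
r4 m[K→φ0] = [0, 0]
r4 m[E→φ1] = [0, 0]
fixed point reached at round 4
traceback from J: (J=0, K=0, E=1), score=3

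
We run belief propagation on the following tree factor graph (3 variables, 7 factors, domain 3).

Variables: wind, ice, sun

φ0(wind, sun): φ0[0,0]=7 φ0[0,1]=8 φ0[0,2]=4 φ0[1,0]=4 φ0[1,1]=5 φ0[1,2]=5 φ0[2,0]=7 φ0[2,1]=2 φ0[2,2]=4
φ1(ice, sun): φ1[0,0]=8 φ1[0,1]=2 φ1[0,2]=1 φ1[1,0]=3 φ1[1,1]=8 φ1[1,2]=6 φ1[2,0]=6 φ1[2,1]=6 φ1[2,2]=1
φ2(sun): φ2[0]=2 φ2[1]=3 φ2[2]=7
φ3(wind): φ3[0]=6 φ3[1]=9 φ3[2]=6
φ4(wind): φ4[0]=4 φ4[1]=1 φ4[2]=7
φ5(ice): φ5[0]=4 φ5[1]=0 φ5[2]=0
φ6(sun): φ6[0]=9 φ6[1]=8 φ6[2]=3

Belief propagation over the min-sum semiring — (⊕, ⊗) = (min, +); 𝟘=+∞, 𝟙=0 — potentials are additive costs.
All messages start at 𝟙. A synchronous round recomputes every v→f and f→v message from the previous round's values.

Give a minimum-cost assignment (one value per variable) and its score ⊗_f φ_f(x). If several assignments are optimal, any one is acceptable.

init: all messages = 𝟙 over 3 values
r1 m[φ0→wind] = [4, 4, 2]
r1 m[φ0→sun] = [4, 2, 4]
r1 m[φ1→ice] = [1, 3, 1]
r1 m[φ1→sun] = [3, 2, 1]
r1 m[φ2→sun] = [2, 3, 7]
r1 m[φ3→wind] = [6, 9, 6]
r1 m[φ4→wind] = [4, 1, 7]
r1 m[φ5→ice] = [4, 0, 0]
r1 m[φ6→sun] = [9, 8, 3]
r1 m[wind→φ0] = [0, 0, 0]
r1 m[wind→φ3] = [0, 0, 0]
r1 m[wind→φ4] = [0, 0, 0]
r1 m[ice→φ1] = [0, 0, 0]
r1 m[ice→φ5] = [0, 0, 0]
r1 m[sun→φ0] = [0, 0, 0]
r1 m[sun→φ1] = [0, 0, 0]
r1 m[sun→φ2] = [0, 0, 0]
r1 m[sun→φ6] = [0, 0, 0]
r2 m[φ0→wind] = [4, 4, 2]
r2 m[φ0→sun] = [4, 2, 4]
r2 m[φ1→ice] = [1, 3, 1]
r2 m[φ1→sun] = [3, 2, 1]
r2 m[φ2→sun] = [2, 3, 7]
r2 m[φ3→wind] = [6, 9, 6]
r2 m[φ4→wind] = [4, 1, 7]
r2 m[φ5→ice] = [4, 0, 0]
r2 m[φ6→sun] = [9, 8, 3]
r2 m[wind→φ0] = [10, 10, 13]
r2 m[wind→φ3] = [8, 5, 9]
r2 m[wind→φ4] = [10, 13, 8]
r2 m[ice→φ1] = [4, 0, 0]
r2 m[ice→φ5] = [1, 3, 1]
r2 m[sun→φ0] = [14, 13, 11]
r2 m[sun→φ1] = [15, 13, 14]
r2 m[sun→φ2] = [16, 12, 8]
r2 m[sun→φ6] = [9, 7, 12]
r3 m[φ0→wind] = [15, 16, 15]
r3 m[φ0→sun] = [14, 15, 14]
r3 m[φ1→ice] = [15, 18, 15]
r3 m[φ1→sun] = [3, 6, 1]
r3 m[φ2→sun] = [2, 3, 7]
r3 m[φ3→wind] = [6, 9, 6]
r3 m[φ4→wind] = [4, 1, 7]
r3 m[φ5→ice] = [4, 0, 0]
r3 m[φ6→sun] = [9, 8, 3]
r3 m[wind→φ0] = [10, 10, 13]
r3 m[wind→φ3] = [8, 5, 9]
r3 m[wind→φ4] = [10, 13, 8]
r3 m[ice→φ1] = [4, 0, 0]
r3 m[ice→φ5] = [1, 3, 1]
r3 m[sun→φ0] = [14, 13, 11]
r3 m[sun→φ1] = [15, 13, 14]
r3 m[sun→φ2] = [16, 12, 8]
r3 m[sun→φ6] = [9, 7, 12]
r4 m[φ0→wind] = [15, 16, 15]
r4 m[φ0→sun] = [14, 15, 14]
r4 m[φ1→ice] = [15, 18, 15]
r4 m[φ1→sun] = [3, 6, 1]
r4 m[φ2→sun] = [2, 3, 7]
r4 m[φ3→wind] = [6, 9, 6]
r4 m[φ4→wind] = [4, 1, 7]
r4 m[φ5→ice] = [4, 0, 0]
r4 m[φ6→sun] = [9, 8, 3]
r4 m[wind→φ0] = [10, 10, 13]
r4 m[wind→φ3] = [19, 17, 22]
r4 m[wind→φ4] = [21, 25, 21]
r4 m[ice→φ1] = [4, 0, 0]
r4 m[ice→φ5] = [15, 18, 15]
r4 m[sun→φ0] = [14, 17, 11]
r4 m[sun→φ1] = [25, 26, 24]
r4 m[sun→φ2] = [26, 29, 18]
r4 m[sun→φ6] = [19, 24, 22]
r5 m[φ0→wind] = [15, 16, 15]
r5 m[φ0→sun] = [14, 15, 14]
r5 m[φ1→ice] = [25, 28, 25]
r5 m[φ1→sun] = [3, 6, 1]
r5 m[φ2→sun] = [2, 3, 7]
r5 m[φ3→wind] = [6, 9, 6]
r5 m[φ4→wind] = [4, 1, 7]
r5 m[φ5→ice] = [4, 0, 0]
r5 m[φ6→sun] = [9, 8, 3]
r5 m[wind→φ0] = [10, 10, 13]
r5 m[wind→φ3] = [19, 17, 22]
r5 m[wind→φ4] = [21, 25, 21]
r5 m[ice→φ1] = [4, 0, 0]
r5 m[ice→φ5] = [15, 18, 15]
r5 m[sun→φ0] = [14, 17, 11]
r5 m[sun→φ1] = [25, 26, 24]
r5 m[sun→φ2] = [26, 29, 18]
r5 m[sun→φ6] = [19, 24, 22]
r6 m[φ0→wind] = [15, 16, 15]
r6 m[φ0→sun] = [14, 15, 14]
r6 m[φ1→ice] = [25, 28, 25]
r6 m[φ1→sun] = [3, 6, 1]
r6 m[φ2→sun] = [2, 3, 7]
r6 m[φ3→wind] = [6, 9, 6]
r6 m[φ4→wind] = [4, 1, 7]
r6 m[φ5→ice] = [4, 0, 0]
r6 m[φ6→sun] = [9, 8, 3]
r6 m[wind→φ0] = [10, 10, 13]
r6 m[wind→φ3] = [19, 17, 22]
r6 m[wind→φ4] = [21, 25, 21]
r6 m[ice→φ1] = [4, 0, 0]
r6 m[ice→φ5] = [25, 28, 25]
r6 m[sun→φ0] = [14, 17, 11]
r6 m[sun→φ1] = [25, 26, 24]
r6 m[sun→φ2] = [26, 29, 18]
r6 m[sun→φ6] = [19, 24, 22]
r7 m[φ0→wind] = [15, 16, 15]
r7 m[φ0→sun] = [14, 15, 14]
r7 m[φ1→ice] = [25, 28, 25]
r7 m[φ1→sun] = [3, 6, 1]
r7 m[φ2→sun] = [2, 3, 7]
r7 m[φ3→wind] = [6, 9, 6]
r7 m[φ4→wind] = [4, 1, 7]
r7 m[φ5→ice] = [4, 0, 0]
r7 m[φ6→sun] = [9, 8, 3]
r7 m[wind→φ0] = [10, 10, 13]
r7 m[wind→φ3] = [19, 17, 22]
r7 m[wind→φ4] = [21, 25, 21]
r7 m[ice→φ1] = [4, 0, 0]
r7 m[ice→φ5] = [25, 28, 25]
r7 m[sun→φ0] = [14, 17, 11]
r7 m[sun→φ1] = [25, 26, 24]
r7 m[sun→φ2] = [26, 29, 18]
r7 m[sun→φ6] = [19, 24, 22]
fixed point reached at round 7
traceback from wind: (wind=0, ice=2, sun=2), score=25

assignment: (wind=0, ice=2, sun=2); score = 25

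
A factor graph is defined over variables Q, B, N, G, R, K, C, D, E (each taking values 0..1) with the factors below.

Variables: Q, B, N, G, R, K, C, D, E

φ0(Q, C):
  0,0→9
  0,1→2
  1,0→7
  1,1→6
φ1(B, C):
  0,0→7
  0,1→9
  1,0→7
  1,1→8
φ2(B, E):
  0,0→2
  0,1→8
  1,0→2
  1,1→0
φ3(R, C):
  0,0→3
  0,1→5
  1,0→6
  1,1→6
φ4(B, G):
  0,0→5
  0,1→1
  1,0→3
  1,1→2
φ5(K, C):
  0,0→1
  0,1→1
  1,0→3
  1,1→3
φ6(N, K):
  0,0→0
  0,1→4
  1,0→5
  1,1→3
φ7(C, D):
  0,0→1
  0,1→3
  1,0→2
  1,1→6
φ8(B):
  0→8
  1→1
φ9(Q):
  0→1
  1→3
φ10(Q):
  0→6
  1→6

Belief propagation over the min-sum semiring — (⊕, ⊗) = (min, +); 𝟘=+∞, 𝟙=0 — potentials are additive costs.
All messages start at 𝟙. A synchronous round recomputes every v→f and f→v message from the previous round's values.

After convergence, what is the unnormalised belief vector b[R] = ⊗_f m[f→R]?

b[R] = [28, 29]

init: all messages = 𝟙 over 2 values
r1 m[φ0→Q] = [2, 6]
r1 m[φ0→C] = [7, 2]
r1 m[φ1→B] = [7, 7]
r1 m[φ1→C] = [7, 8]
r1 m[φ2→B] = [2, 0]
r1 m[φ2→E] = [2, 0]
r1 m[φ3→R] = [3, 6]
r1 m[φ3→C] = [3, 5]
r1 m[φ4→B] = [1, 2]
r1 m[φ4→G] = [3, 1]
r1 m[φ5→K] = [1, 3]
r1 m[φ5→C] = [1, 1]
r1 m[φ6→N] = [0, 3]
r1 m[φ6→K] = [0, 3]
r1 m[φ7→C] = [1, 2]
r1 m[φ7→D] = [1, 3]
r1 m[φ8→B] = [8, 1]
r1 m[φ9→Q] = [1, 3]
r1 m[φ10→Q] = [6, 6]
r1 m[Q→φ0] = [0, 0]
r1 m[Q→φ9] = [0, 0]
r1 m[Q→φ10] = [0, 0]
r1 m[B→φ1] = [0, 0]
r1 m[B→φ2] = [0, 0]
r1 m[B→φ4] = [0, 0]
r1 m[B→φ8] = [0, 0]
r1 m[N→φ6] = [0, 0]
r1 m[G→φ4] = [0, 0]
r1 m[R→φ3] = [0, 0]
r1 m[K→φ5] = [0, 0]
r1 m[K→φ6] = [0, 0]
r1 m[C→φ0] = [0, 0]
r1 m[C→φ1] = [0, 0]
r1 m[C→φ3] = [0, 0]
r1 m[C→φ5] = [0, 0]
r1 m[C→φ7] = [0, 0]
r1 m[D→φ7] = [0, 0]
r1 m[E→φ2] = [0, 0]
r2 m[φ0→Q] = [2, 6]
r2 m[φ0→C] = [7, 2]
r2 m[φ1→B] = [7, 7]
r2 m[φ1→C] = [7, 8]
r2 m[φ2→B] = [2, 0]
r2 m[φ2→E] = [2, 0]
r2 m[φ3→R] = [3, 6]
r2 m[φ3→C] = [3, 5]
r2 m[φ4→B] = [1, 2]
r2 m[φ4→G] = [3, 1]
r2 m[φ5→K] = [1, 3]
r2 m[φ5→C] = [1, 1]
r2 m[φ6→N] = [0, 3]
r2 m[φ6→K] = [0, 3]
r2 m[φ7→C] = [1, 2]
r2 m[φ7→D] = [1, 3]
r2 m[φ8→B] = [8, 1]
r2 m[φ9→Q] = [1, 3]
r2 m[φ10→Q] = [6, 6]
r2 m[Q→φ0] = [7, 9]
r2 m[Q→φ9] = [8, 12]
r2 m[Q→φ10] = [3, 9]
r2 m[B→φ1] = [11, 3]
r2 m[B→φ2] = [16, 10]
r2 m[B→φ4] = [17, 8]
r2 m[B→φ8] = [10, 9]
r2 m[N→φ6] = [0, 0]
r2 m[G→φ4] = [0, 0]
r2 m[R→φ3] = [0, 0]
r2 m[K→φ5] = [0, 3]
r2 m[K→φ6] = [1, 3]
r2 m[C→φ0] = [12, 16]
r2 m[C→φ1] = [12, 10]
r2 m[C→φ3] = [16, 13]
r2 m[C→φ5] = [18, 17]
r2 m[C→φ7] = [18, 16]
r2 m[D→φ7] = [0, 0]
r2 m[E→φ2] = [0, 0]
r3 m[φ0→Q] = [18, 19]
r3 m[φ0→C] = [16, 9]
r3 m[φ1→B] = [19, 18]
r3 m[φ1→C] = [10, 11]
r3 m[φ2→B] = [2, 0]
r3 m[φ2→E] = [12, 10]
r3 m[φ3→R] = [18, 19]
r3 m[φ3→C] = [3, 5]
r3 m[φ4→B] = [1, 2]
r3 m[φ4→G] = [11, 10]
r3 m[φ5→K] = [18, 20]
r3 m[φ5→C] = [1, 1]
r3 m[φ6→N] = [1, 6]
r3 m[φ6→K] = [0, 3]
r3 m[φ7→C] = [1, 2]
r3 m[φ7→D] = [18, 21]
r3 m[φ8→B] = [8, 1]
r3 m[φ9→Q] = [1, 3]
r3 m[φ10→Q] = [6, 6]
r3 m[Q→φ0] = [7, 9]
r3 m[Q→φ9] = [8, 12]
r3 m[Q→φ10] = [3, 9]
r3 m[B→φ1] = [11, 3]
r3 m[B→φ2] = [16, 10]
r3 m[B→φ4] = [17, 8]
r3 m[B→φ8] = [10, 9]
r3 m[N→φ6] = [0, 0]
r3 m[G→φ4] = [0, 0]
r3 m[R→φ3] = [0, 0]
r3 m[K→φ5] = [0, 3]
r3 m[K→φ6] = [1, 3]
r3 m[C→φ0] = [12, 16]
r3 m[C→φ1] = [12, 10]
r3 m[C→φ3] = [16, 13]
r3 m[C→φ5] = [18, 17]
r3 m[C→φ7] = [18, 16]
r3 m[D→φ7] = [0, 0]
r3 m[E→φ2] = [0, 0]
r4 m[φ0→Q] = [18, 19]
r4 m[φ0→C] = [16, 9]
r4 m[φ1→B] = [19, 18]
r4 m[φ1→C] = [10, 11]
r4 m[φ2→B] = [2, 0]
r4 m[φ2→E] = [12, 10]
r4 m[φ3→R] = [18, 19]
r4 m[φ3→C] = [3, 5]
r4 m[φ4→B] = [1, 2]
r4 m[φ4→G] = [11, 10]
r4 m[φ5→K] = [18, 20]
r4 m[φ5→C] = [1, 1]
r4 m[φ6→N] = [1, 6]
r4 m[φ6→K] = [0, 3]
r4 m[φ7→C] = [1, 2]
r4 m[φ7→D] = [18, 21]
r4 m[φ8→B] = [8, 1]
r4 m[φ9→Q] = [1, 3]
r4 m[φ10→Q] = [6, 6]
r4 m[Q→φ0] = [7, 9]
r4 m[Q→φ9] = [24, 25]
r4 m[Q→φ10] = [19, 22]
r4 m[B→φ1] = [11, 3]
r4 m[B→φ2] = [28, 21]
r4 m[B→φ4] = [29, 19]
r4 m[B→φ8] = [22, 20]
r4 m[N→φ6] = [0, 0]
r4 m[G→φ4] = [0, 0]
r4 m[R→φ3] = [0, 0]
r4 m[K→φ5] = [0, 3]
r4 m[K→φ6] = [18, 20]
r4 m[C→φ0] = [15, 19]
r4 m[C→φ1] = [21, 17]
r4 m[C→φ3] = [28, 23]
r4 m[C→φ5] = [30, 27]
r4 m[C→φ7] = [30, 26]
r4 m[D→φ7] = [0, 0]
r4 m[E→φ2] = [0, 0]
r5 m[φ0→Q] = [21, 22]
r5 m[φ0→C] = [16, 9]
r5 m[φ1→B] = [26, 25]
r5 m[φ1→C] = [10, 11]
r5 m[φ2→B] = [2, 0]
r5 m[φ2→E] = [23, 21]
r5 m[φ3→R] = [28, 29]
r5 m[φ3→C] = [3, 5]
r5 m[φ4→B] = [1, 2]
r5 m[φ4→G] = [22, 21]
r5 m[φ5→K] = [28, 30]
r5 m[φ5→C] = [1, 1]
r5 m[φ6→N] = [18, 23]
r5 m[φ6→K] = [0, 3]
r5 m[φ7→C] = [1, 2]
r5 m[φ7→D] = [28, 32]
r5 m[φ8→B] = [8, 1]
r5 m[φ9→Q] = [1, 3]
r5 m[φ10→Q] = [6, 6]
r5 m[Q→φ0] = [7, 9]
r5 m[Q→φ9] = [24, 25]
r5 m[Q→φ10] = [19, 22]
r5 m[B→φ1] = [11, 3]
r5 m[B→φ2] = [28, 21]
r5 m[B→φ4] = [29, 19]
r5 m[B→φ8] = [22, 20]
r5 m[N→φ6] = [0, 0]
r5 m[G→φ4] = [0, 0]
r5 m[R→φ3] = [0, 0]
r5 m[K→φ5] = [0, 3]
r5 m[K→φ6] = [18, 20]
r5 m[C→φ0] = [15, 19]
r5 m[C→φ1] = [21, 17]
r5 m[C→φ3] = [28, 23]
r5 m[C→φ5] = [30, 27]
r5 m[C→φ7] = [30, 26]
r5 m[D→φ7] = [0, 0]
r5 m[E→φ2] = [0, 0]
r6 m[φ0→Q] = [21, 22]
r6 m[φ0→C] = [16, 9]
r6 m[φ1→B] = [26, 25]
r6 m[φ1→C] = [10, 11]
r6 m[φ2→B] = [2, 0]
r6 m[φ2→E] = [23, 21]
r6 m[φ3→R] = [28, 29]
r6 m[φ3→C] = [3, 5]
r6 m[φ4→B] = [1, 2]
r6 m[φ4→G] = [22, 21]
r6 m[φ5→K] = [28, 30]
r6 m[φ5→C] = [1, 1]
r6 m[φ6→N] = [18, 23]
r6 m[φ6→K] = [0, 3]
r6 m[φ7→C] = [1, 2]
r6 m[φ7→D] = [28, 32]
r6 m[φ8→B] = [8, 1]
r6 m[φ9→Q] = [1, 3]
r6 m[φ10→Q] = [6, 6]
r6 m[Q→φ0] = [7, 9]
r6 m[Q→φ9] = [27, 28]
r6 m[Q→φ10] = [22, 25]
r6 m[B→φ1] = [11, 3]
r6 m[B→φ2] = [35, 28]
r6 m[B→φ4] = [36, 26]
r6 m[B→φ8] = [29, 27]
r6 m[N→φ6] = [0, 0]
r6 m[G→φ4] = [0, 0]
r6 m[R→φ3] = [0, 0]
r6 m[K→φ5] = [0, 3]
r6 m[K→φ6] = [28, 30]
r6 m[C→φ0] = [15, 19]
r6 m[C→φ1] = [21, 17]
r6 m[C→φ3] = [28, 23]
r6 m[C→φ5] = [30, 27]
r6 m[C→φ7] = [30, 26]
r6 m[D→φ7] = [0, 0]
r6 m[E→φ2] = [0, 0]
r7 m[φ0→Q] = [21, 22]
r7 m[φ0→C] = [16, 9]
r7 m[φ1→B] = [26, 25]
r7 m[φ1→C] = [10, 11]
r7 m[φ2→B] = [2, 0]
r7 m[φ2→E] = [30, 28]
r7 m[φ3→R] = [28, 29]
r7 m[φ3→C] = [3, 5]
r7 m[φ4→B] = [1, 2]
r7 m[φ4→G] = [29, 28]
r7 m[φ5→K] = [28, 30]
r7 m[φ5→C] = [1, 1]
r7 m[φ6→N] = [28, 33]
r7 m[φ6→K] = [0, 3]
r7 m[φ7→C] = [1, 2]
r7 m[φ7→D] = [28, 32]
r7 m[φ8→B] = [8, 1]
r7 m[φ9→Q] = [1, 3]
r7 m[φ10→Q] = [6, 6]
r7 m[Q→φ0] = [7, 9]
r7 m[Q→φ9] = [27, 28]
r7 m[Q→φ10] = [22, 25]
r7 m[B→φ1] = [11, 3]
r7 m[B→φ2] = [35, 28]
r7 m[B→φ4] = [36, 26]
r7 m[B→φ8] = [29, 27]
r7 m[N→φ6] = [0, 0]
r7 m[G→φ4] = [0, 0]
r7 m[R→φ3] = [0, 0]
r7 m[K→φ5] = [0, 3]
r7 m[K→φ6] = [28, 30]
r7 m[C→φ0] = [15, 19]
r7 m[C→φ1] = [21, 17]
r7 m[C→φ3] = [28, 23]
r7 m[C→φ5] = [30, 27]
r7 m[C→φ7] = [30, 26]
r7 m[D→φ7] = [0, 0]
r7 m[E→φ2] = [0, 0]
r8 m[φ0→Q] = [21, 22]
r8 m[φ0→C] = [16, 9]
r8 m[φ1→B] = [26, 25]
r8 m[φ1→C] = [10, 11]
r8 m[φ2→B] = [2, 0]
r8 m[φ2→E] = [30, 28]
r8 m[φ3→R] = [28, 29]
r8 m[φ3→C] = [3, 5]
r8 m[φ4→B] = [1, 2]
r8 m[φ4→G] = [29, 28]
r8 m[φ5→K] = [28, 30]
r8 m[φ5→C] = [1, 1]
r8 m[φ6→N] = [28, 33]
r8 m[φ6→K] = [0, 3]
r8 m[φ7→C] = [1, 2]
r8 m[φ7→D] = [28, 32]
r8 m[φ8→B] = [8, 1]
r8 m[φ9→Q] = [1, 3]
r8 m[φ10→Q] = [6, 6]
r8 m[Q→φ0] = [7, 9]
r8 m[Q→φ9] = [27, 28]
r8 m[Q→φ10] = [22, 25]
r8 m[B→φ1] = [11, 3]
r8 m[B→φ2] = [35, 28]
r8 m[B→φ4] = [36, 26]
r8 m[B→φ8] = [29, 27]
r8 m[N→φ6] = [0, 0]
r8 m[G→φ4] = [0, 0]
r8 m[R→φ3] = [0, 0]
r8 m[K→φ5] = [0, 3]
r8 m[K→φ6] = [28, 30]
r8 m[C→φ0] = [15, 19]
r8 m[C→φ1] = [21, 17]
r8 m[C→φ3] = [28, 23]
r8 m[C→φ5] = [30, 27]
r8 m[C→φ7] = [30, 26]
r8 m[D→φ7] = [0, 0]
r8 m[E→φ2] = [0, 0]
fixed point reached at round 8
b[R] = ⊗ incoming = [28, 29]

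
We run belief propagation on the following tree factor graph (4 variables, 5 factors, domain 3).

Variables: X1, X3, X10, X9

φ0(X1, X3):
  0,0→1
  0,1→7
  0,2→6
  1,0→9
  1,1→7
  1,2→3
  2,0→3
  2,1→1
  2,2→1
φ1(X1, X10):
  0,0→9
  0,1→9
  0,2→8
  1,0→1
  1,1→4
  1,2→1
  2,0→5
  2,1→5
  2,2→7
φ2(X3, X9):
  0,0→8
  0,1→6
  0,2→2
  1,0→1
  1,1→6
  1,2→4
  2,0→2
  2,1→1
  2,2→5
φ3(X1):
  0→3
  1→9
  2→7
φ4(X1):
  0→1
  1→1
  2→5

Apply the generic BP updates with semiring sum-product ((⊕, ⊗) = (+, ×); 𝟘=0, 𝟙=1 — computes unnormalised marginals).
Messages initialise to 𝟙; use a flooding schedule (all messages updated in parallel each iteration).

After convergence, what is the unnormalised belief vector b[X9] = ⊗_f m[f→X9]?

b[X9] = [22761, 24433, 16899]

init: all messages = 𝟙 over 3 values
r1 m[φ0→X1] = [14, 19, 5]
r1 m[φ0→X3] = [13, 15, 10]
r1 m[φ1→X1] = [26, 6, 17]
r1 m[φ1→X10] = [15, 18, 16]
r1 m[φ2→X3] = [16, 11, 8]
r1 m[φ2→X9] = [11, 13, 11]
r1 m[φ3→X1] = [3, 9, 7]
r1 m[φ4→X1] = [1, 1, 5]
r1 m[X1→φ0] = [1, 1, 1]
r1 m[X1→φ1] = [1, 1, 1]
r1 m[X1→φ3] = [1, 1, 1]
r1 m[X1→φ4] = [1, 1, 1]
r1 m[X3→φ0] = [1, 1, 1]
r1 m[X3→φ2] = [1, 1, 1]
r1 m[X10→φ1] = [1, 1, 1]
r1 m[X9→φ2] = [1, 1, 1]
r2 m[φ0→X1] = [14, 19, 5]
r2 m[φ0→X3] = [13, 15, 10]
r2 m[φ1→X1] = [26, 6, 17]
r2 m[φ1→X10] = [15, 18, 16]
r2 m[φ2→X3] = [16, 11, 8]
r2 m[φ2→X9] = [11, 13, 11]
r2 m[φ3→X1] = [3, 9, 7]
r2 m[φ4→X1] = [1, 1, 5]
r2 m[X1→φ0] = [78, 54, 595]
r2 m[X1→φ1] = [42, 171, 175]
r2 m[X1→φ3] = [364, 114, 425]
r2 m[X1→φ4] = [1092, 1026, 595]
r2 m[X3→φ0] = [16, 11, 8]
r2 m[X3→φ2] = [13, 15, 10]
r2 m[X10→φ1] = [1, 1, 1]
r2 m[X9→φ2] = [1, 1, 1]
r3 m[φ0→X1] = [141, 245, 67]
r3 m[φ0→X3] = [2349, 1519, 1225]
r3 m[φ1→X1] = [26, 6, 17]
r3 m[φ1→X10] = [1424, 1937, 1732]
r3 m[φ2→X3] = [16, 11, 8]
r3 m[φ2→X9] = [139, 178, 136]
r3 m[φ3→X1] = [3, 9, 7]
r3 m[φ4→X1] = [1, 1, 5]
r3 m[X1→φ0] = [78, 54, 595]
r3 m[X1→φ1] = [42, 171, 175]
r3 m[X1→φ3] = [364, 114, 425]
r3 m[X1→φ4] = [1092, 1026, 595]
r3 m[X3→φ0] = [16, 11, 8]
r3 m[X3→φ2] = [13, 15, 10]
r3 m[X10→φ1] = [1, 1, 1]
r3 m[X9→φ2] = [1, 1, 1]
r4 m[φ0→X1] = [141, 245, 67]
r4 m[φ0→X3] = [2349, 1519, 1225]
r4 m[φ1→X1] = [26, 6, 17]
r4 m[φ1→X10] = [1424, 1937, 1732]
r4 m[φ2→X3] = [16, 11, 8]
r4 m[φ2→X9] = [139, 178, 136]
r4 m[φ3→X1] = [3, 9, 7]
r4 m[φ4→X1] = [1, 1, 5]
r4 m[X1→φ0] = [78, 54, 595]
r4 m[X1→φ1] = [423, 2205, 2345]
r4 m[X1→φ3] = [3666, 1470, 5695]
r4 m[X1→φ4] = [10998, 13230, 7973]
r4 m[X3→φ0] = [16, 11, 8]
r4 m[X3→φ2] = [2349, 1519, 1225]
r4 m[X10→φ1] = [1, 1, 1]
r4 m[X9→φ2] = [1, 1, 1]
r5 m[φ0→X1] = [141, 245, 67]
r5 m[φ0→X3] = [2349, 1519, 1225]
r5 m[φ1→X1] = [26, 6, 17]
r5 m[φ1→X10] = [17737, 24352, 22004]
r5 m[φ2→X3] = [16, 11, 8]
r5 m[φ2→X9] = [22761, 24433, 16899]
r5 m[φ3→X1] = [3, 9, 7]
r5 m[φ4→X1] = [1, 1, 5]
r5 m[X1→φ0] = [78, 54, 595]
r5 m[X1→φ1] = [423, 2205, 2345]
r5 m[X1→φ3] = [3666, 1470, 5695]
r5 m[X1→φ4] = [10998, 13230, 7973]
r5 m[X3→φ0] = [16, 11, 8]
r5 m[X3→φ2] = [2349, 1519, 1225]
r5 m[X10→φ1] = [1, 1, 1]
r5 m[X9→φ2] = [1, 1, 1]
r6 m[φ0→X1] = [141, 245, 67]
r6 m[φ0→X3] = [2349, 1519, 1225]
r6 m[φ1→X1] = [26, 6, 17]
r6 m[φ1→X10] = [17737, 24352, 22004]
r6 m[φ2→X3] = [16, 11, 8]
r6 m[φ2→X9] = [22761, 24433, 16899]
r6 m[φ3→X1] = [3, 9, 7]
r6 m[φ4→X1] = [1, 1, 5]
r6 m[X1→φ0] = [78, 54, 595]
r6 m[X1→φ1] = [423, 2205, 2345]
r6 m[X1→φ3] = [3666, 1470, 5695]
r6 m[X1→φ4] = [10998, 13230, 7973]
r6 m[X3→φ0] = [16, 11, 8]
r6 m[X3→φ2] = [2349, 1519, 1225]
r6 m[X10→φ1] = [1, 1, 1]
r6 m[X9→φ2] = [1, 1, 1]
fixed point reached at round 6
b[X9] = ⊗ incoming = [22761, 24433, 16899]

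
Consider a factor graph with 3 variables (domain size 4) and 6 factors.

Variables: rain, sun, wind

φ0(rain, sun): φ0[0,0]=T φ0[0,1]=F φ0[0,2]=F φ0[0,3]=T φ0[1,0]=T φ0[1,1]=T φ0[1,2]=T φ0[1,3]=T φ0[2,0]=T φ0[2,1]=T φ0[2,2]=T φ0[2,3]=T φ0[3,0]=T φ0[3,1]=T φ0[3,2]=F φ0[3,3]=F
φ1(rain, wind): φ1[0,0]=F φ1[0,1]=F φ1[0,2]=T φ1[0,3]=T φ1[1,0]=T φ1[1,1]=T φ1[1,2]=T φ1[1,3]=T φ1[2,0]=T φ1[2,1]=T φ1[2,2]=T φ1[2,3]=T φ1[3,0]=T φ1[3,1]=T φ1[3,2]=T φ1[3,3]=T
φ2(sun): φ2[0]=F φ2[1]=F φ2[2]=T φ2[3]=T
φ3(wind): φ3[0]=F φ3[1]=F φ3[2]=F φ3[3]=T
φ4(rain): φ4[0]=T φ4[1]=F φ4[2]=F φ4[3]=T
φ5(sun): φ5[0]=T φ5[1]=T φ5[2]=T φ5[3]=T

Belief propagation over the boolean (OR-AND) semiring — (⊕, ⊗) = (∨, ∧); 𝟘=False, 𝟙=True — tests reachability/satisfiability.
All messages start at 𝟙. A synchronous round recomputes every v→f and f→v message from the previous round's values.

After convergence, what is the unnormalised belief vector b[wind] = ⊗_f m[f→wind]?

init: all messages = 𝟙 over 4 values
r1 m[φ0→rain] = [T, T, T, T]
r1 m[φ0→sun] = [T, T, T, T]
r1 m[φ1→rain] = [T, T, T, T]
r1 m[φ1→wind] = [T, T, T, T]
r1 m[φ2→sun] = [F, F, T, T]
r1 m[φ3→wind] = [F, F, F, T]
r1 m[φ4→rain] = [T, F, F, T]
r1 m[φ5→sun] = [T, T, T, T]
r1 m[rain→φ0] = [T, T, T, T]
r1 m[rain→φ1] = [T, T, T, T]
r1 m[rain→φ4] = [T, T, T, T]
r1 m[sun→φ0] = [T, T, T, T]
r1 m[sun→φ2] = [T, T, T, T]
r1 m[sun→φ5] = [T, T, T, T]
r1 m[wind→φ1] = [T, T, T, T]
r1 m[wind→φ3] = [T, T, T, T]
r2 m[φ0→rain] = [T, T, T, T]
r2 m[φ0→sun] = [T, T, T, T]
r2 m[φ1→rain] = [T, T, T, T]
r2 m[φ1→wind] = [T, T, T, T]
r2 m[φ2→sun] = [F, F, T, T]
r2 m[φ3→wind] = [F, F, F, T]
r2 m[φ4→rain] = [T, F, F, T]
r2 m[φ5→sun] = [T, T, T, T]
r2 m[rain→φ0] = [T, F, F, T]
r2 m[rain→φ1] = [T, F, F, T]
r2 m[rain→φ4] = [T, T, T, T]
r2 m[sun→φ0] = [F, F, T, T]
r2 m[sun→φ2] = [T, T, T, T]
r2 m[sun→φ5] = [F, F, T, T]
r2 m[wind→φ1] = [F, F, F, T]
r2 m[wind→φ3] = [T, T, T, T]
r3 m[φ0→rain] = [T, T, T, F]
r3 m[φ0→sun] = [T, T, F, T]
r3 m[φ1→rain] = [T, T, T, T]
r3 m[φ1→wind] = [T, T, T, T]
r3 m[φ2→sun] = [F, F, T, T]
r3 m[φ3→wind] = [F, F, F, T]
r3 m[φ4→rain] = [T, F, F, T]
r3 m[φ5→sun] = [T, T, T, T]
r3 m[rain→φ0] = [T, F, F, T]
r3 m[rain→φ1] = [T, F, F, T]
r3 m[rain→φ4] = [T, T, T, T]
r3 m[sun→φ0] = [F, F, T, T]
r3 m[sun→φ2] = [T, T, T, T]
r3 m[sun→φ5] = [F, F, T, T]
r3 m[wind→φ1] = [F, F, F, T]
r3 m[wind→φ3] = [T, T, T, T]
r4 m[φ0→rain] = [T, T, T, F]
r4 m[φ0→sun] = [T, T, F, T]
r4 m[φ1→rain] = [T, T, T, T]
r4 m[φ1→wind] = [T, T, T, T]
r4 m[φ2→sun] = [F, F, T, T]
r4 m[φ3→wind] = [F, F, F, T]
r4 m[φ4→rain] = [T, F, F, T]
r4 m[φ5→sun] = [T, T, T, T]
r4 m[rain→φ0] = [T, F, F, T]
r4 m[rain→φ1] = [T, F, F, F]
r4 m[rain→φ4] = [T, T, T, F]
r4 m[sun→φ0] = [F, F, T, T]
r4 m[sun→φ2] = [T, T, F, T]
r4 m[sun→φ5] = [F, F, F, T]
r4 m[wind→φ1] = [F, F, F, T]
r4 m[wind→φ3] = [T, T, T, T]
r5 m[φ0→rain] = [T, T, T, F]
r5 m[φ0→sun] = [T, T, F, T]
r5 m[φ1→rain] = [T, T, T, T]
r5 m[φ1→wind] = [F, F, T, T]
r5 m[φ2→sun] = [F, F, T, T]
r5 m[φ3→wind] = [F, F, F, T]
r5 m[φ4→rain] = [T, F, F, T]
r5 m[φ5→sun] = [T, T, T, T]
r5 m[rain→φ0] = [T, F, F, T]
r5 m[rain→φ1] = [T, F, F, F]
r5 m[rain→φ4] = [T, T, T, F]
r5 m[sun→φ0] = [F, F, T, T]
r5 m[sun→φ2] = [T, T, F, T]
r5 m[sun→φ5] = [F, F, F, T]
r5 m[wind→φ1] = [F, F, F, T]
r5 m[wind→φ3] = [T, T, T, T]
r6 m[φ0→rain] = [T, T, T, F]
r6 m[φ0→sun] = [T, T, F, T]
r6 m[φ1→rain] = [T, T, T, T]
r6 m[φ1→wind] = [F, F, T, T]
r6 m[φ2→sun] = [F, F, T, T]
r6 m[φ3→wind] = [F, F, F, T]
r6 m[φ4→rain] = [T, F, F, T]
r6 m[φ5→sun] = [T, T, T, T]
r6 m[rain→φ0] = [T, F, F, T]
r6 m[rain→φ1] = [T, F, F, F]
r6 m[rain→φ4] = [T, T, T, F]
r6 m[sun→φ0] = [F, F, T, T]
r6 m[sun→φ2] = [T, T, F, T]
r6 m[sun→φ5] = [F, F, F, T]
r6 m[wind→φ1] = [F, F, F, T]
r6 m[wind→φ3] = [F, F, T, T]
r7 m[φ0→rain] = [T, T, T, F]
r7 m[φ0→sun] = [T, T, F, T]
r7 m[φ1→rain] = [T, T, T, T]
r7 m[φ1→wind] = [F, F, T, T]
r7 m[φ2→sun] = [F, F, T, T]
r7 m[φ3→wind] = [F, F, F, T]
r7 m[φ4→rain] = [T, F, F, T]
r7 m[φ5→sun] = [T, T, T, T]
r7 m[rain→φ0] = [T, F, F, T]
r7 m[rain→φ1] = [T, F, F, F]
r7 m[rain→φ4] = [T, T, T, F]
r7 m[sun→φ0] = [F, F, T, T]
r7 m[sun→φ2] = [T, T, F, T]
r7 m[sun→φ5] = [F, F, F, T]
r7 m[wind→φ1] = [F, F, F, T]
r7 m[wind→φ3] = [F, F, T, T]
fixed point reached at round 7
b[wind] = ⊗ incoming = [F, F, F, T]

b[wind] = [F, F, F, T]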